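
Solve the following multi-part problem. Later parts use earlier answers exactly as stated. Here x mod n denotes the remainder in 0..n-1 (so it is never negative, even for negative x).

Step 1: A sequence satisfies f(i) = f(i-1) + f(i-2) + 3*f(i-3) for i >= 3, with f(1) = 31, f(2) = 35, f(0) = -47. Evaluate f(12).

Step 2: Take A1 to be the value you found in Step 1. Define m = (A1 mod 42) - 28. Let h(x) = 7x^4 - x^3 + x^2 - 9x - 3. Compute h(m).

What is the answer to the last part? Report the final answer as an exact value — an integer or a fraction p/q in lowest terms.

4567

Step 1: f(3) = 1*(35) + 1*(31) + 3*(-47) = -75; iterating: f(3)=-75, f(4)=53, f(5)=83, f(6)=-89, f(7)=153, f(8)=313, f(9)=199, f(10)=971, f(11)=2109, f(12)=3677; answer 3677
Step 2: A1 = 3677; m = -5; 7*(-5)^4 - 1*(-5)^3 + 1*(-5)^2 - 9*(-5)^1 - 3 = (4375) + (125) + (25) + (45) + (-3) = 4567; answer 4567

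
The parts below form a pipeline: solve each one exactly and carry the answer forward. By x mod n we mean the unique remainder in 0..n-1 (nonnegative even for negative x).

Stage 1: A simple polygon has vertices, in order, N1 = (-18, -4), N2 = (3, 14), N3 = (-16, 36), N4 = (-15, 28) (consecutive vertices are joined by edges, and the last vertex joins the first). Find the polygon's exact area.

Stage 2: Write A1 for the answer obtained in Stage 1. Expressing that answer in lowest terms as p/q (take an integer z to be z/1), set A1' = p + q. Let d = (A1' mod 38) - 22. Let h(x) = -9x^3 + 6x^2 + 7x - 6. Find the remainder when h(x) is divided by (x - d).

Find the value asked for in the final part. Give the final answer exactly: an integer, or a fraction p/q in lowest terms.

-11182

Stage 1: cross terms: (-18*14 - 3*-4)=-240, (3*36 - -16*14)=332, (-16*28 - -15*36)=92, (-15*-4 - -18*28)=564; twice the area = |748| = 748; area = 374; answer 374
Stage 2: A1 = 374; threaded value p + q = 375; d = 11; remainder = value at the root: -9*(11)^3 + 6*(11)^2 + 7*(11)^1 - 6 = (-11979) + (726) + (77) + (-6) = -11182; answer -11182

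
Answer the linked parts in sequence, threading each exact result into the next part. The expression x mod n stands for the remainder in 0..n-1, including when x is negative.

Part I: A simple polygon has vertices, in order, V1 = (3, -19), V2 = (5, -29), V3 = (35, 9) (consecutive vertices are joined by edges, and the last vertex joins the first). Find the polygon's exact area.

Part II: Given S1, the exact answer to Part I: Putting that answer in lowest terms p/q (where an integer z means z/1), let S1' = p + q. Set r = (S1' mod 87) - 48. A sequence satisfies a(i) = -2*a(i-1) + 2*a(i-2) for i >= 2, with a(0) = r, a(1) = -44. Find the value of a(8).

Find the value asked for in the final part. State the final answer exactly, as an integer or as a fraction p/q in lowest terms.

17776

Part I: cross terms: (3*-29 - 5*-19)=8, (5*9 - 35*-29)=1060, (35*-19 - 3*9)=-692; twice the area = |376| = 376; area = 188; answer 188
Part II: S1 = 188; threaded value p + q = 189; r = -33; a(2) = -2*(-44) + 2*(-33) = 22; iterating: a(2)=22, a(3)=-132, a(4)=308, a(5)=-880, a(6)=2376, a(7)=-6512, a(8)=17776; answer 17776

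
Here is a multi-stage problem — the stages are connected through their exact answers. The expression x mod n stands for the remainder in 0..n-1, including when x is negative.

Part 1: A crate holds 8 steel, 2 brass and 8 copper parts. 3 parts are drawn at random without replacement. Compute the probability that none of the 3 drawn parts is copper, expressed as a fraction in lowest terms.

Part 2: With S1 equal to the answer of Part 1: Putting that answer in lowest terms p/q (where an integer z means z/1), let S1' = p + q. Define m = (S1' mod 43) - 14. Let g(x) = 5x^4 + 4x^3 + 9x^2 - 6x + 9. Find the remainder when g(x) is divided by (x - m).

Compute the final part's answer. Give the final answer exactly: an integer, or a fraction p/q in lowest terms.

2021109

Part 1: total draws C(18,3) = 816; favorable C(10,3) = 120; P = 5/34; answer 5/34
Part 2: S1 = 5/34; threaded value p + q = 39; m = 25; remainder = value at the root: 5*(25)^4 + 4*(25)^3 + 9*(25)^2 - 6*(25)^1 + 9 = (1953125) + (62500) + (5625) + (-150) + (9) = 2021109; answer 2021109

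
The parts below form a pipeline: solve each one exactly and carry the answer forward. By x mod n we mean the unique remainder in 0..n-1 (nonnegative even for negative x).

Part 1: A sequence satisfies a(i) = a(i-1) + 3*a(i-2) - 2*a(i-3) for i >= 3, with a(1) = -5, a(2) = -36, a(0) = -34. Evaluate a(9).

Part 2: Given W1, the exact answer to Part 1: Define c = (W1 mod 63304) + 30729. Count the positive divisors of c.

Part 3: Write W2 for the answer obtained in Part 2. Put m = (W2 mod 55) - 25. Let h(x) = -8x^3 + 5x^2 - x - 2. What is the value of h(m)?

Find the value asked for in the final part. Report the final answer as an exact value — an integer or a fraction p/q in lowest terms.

40764

Part 1: a(3) = 1*(-36) + 3*(-5) - 2*(-34) = 17; iterating: a(3)=17, a(4)=-81, a(5)=42, a(6)=-235, a(7)=53, a(8)=-736, a(9)=-107; answer -107
Part 2: W1 = -107; c = 93926; 93926 = 2 * 7 * 6709; number of divisors = (1+1) * (1+1) * (1+1) = 8; answer 8
Part 3: W2 = 8; m = -17; -8*(-17)^3 + 5*(-17)^2 - 1*(-17)^1 - 2 = (39304) + (1445) + (17) + (-2) = 40764; answer 40764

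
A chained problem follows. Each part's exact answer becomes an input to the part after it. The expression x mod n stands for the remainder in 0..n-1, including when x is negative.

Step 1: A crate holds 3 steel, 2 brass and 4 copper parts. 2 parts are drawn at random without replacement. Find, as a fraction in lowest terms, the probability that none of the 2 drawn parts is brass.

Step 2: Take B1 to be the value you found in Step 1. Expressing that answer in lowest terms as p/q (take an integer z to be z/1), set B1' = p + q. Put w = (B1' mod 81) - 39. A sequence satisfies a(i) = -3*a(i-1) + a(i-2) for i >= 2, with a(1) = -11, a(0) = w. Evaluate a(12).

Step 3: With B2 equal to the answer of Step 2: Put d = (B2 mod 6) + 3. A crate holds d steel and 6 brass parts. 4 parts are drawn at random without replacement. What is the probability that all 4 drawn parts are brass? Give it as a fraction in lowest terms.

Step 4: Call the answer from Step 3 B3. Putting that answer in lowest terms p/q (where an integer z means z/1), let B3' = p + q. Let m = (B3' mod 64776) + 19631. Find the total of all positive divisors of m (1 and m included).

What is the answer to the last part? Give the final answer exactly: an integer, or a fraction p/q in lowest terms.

19778

Step 1: total draws C(9,2) = 36; favorable C(7,2) = 21; P = 7/12; answer 7/12
Step 2: B1 = 7/12; threaded value p + q = 19; w = -20; a(2) = -3*(-11) + 1*(-20) = 13; iterating: a(2)=13, a(3)=-50, a(4)=163, a(5)=-539, a(6)=1780, a(7)=-5879, a(8)=19417, a(9)=-64130, a(10)=211807, a(11)=-699551, a(12)=2310460; answer 2310460
Step 3: B2 = 2310460; d = 7; total draws C(13,4) = 715; favorable C(6,4) = 15; P = 3/143; answer 3/143
Step 4: B3 = 3/143; threaded value p + q = 146; m = 19777; 19777 is prime, so its only divisors are 1 and 19777; sigma = 1 + 19777 = 19778; answer 19778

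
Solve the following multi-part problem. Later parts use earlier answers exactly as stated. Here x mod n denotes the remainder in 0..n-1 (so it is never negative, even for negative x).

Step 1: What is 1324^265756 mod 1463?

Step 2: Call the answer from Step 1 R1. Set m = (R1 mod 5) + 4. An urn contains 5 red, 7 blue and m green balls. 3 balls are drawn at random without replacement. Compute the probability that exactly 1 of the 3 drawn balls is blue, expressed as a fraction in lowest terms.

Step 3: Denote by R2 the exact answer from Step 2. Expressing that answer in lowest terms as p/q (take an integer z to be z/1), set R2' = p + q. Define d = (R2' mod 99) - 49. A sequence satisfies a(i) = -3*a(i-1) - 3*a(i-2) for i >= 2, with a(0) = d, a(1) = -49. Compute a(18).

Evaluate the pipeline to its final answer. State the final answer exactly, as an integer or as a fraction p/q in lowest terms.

944784

Step 1: squarings mod 1463: 1324^1=1324, 1324^2=302, 1324^4=498, 1324^8=757, 1324^16=1016, 1324^32=841, 1324^64=652, 1324^128=834, 1324^256=631, 1324^512=225, 1324^1024=883, 1324^2048=1373, 1324^4096=785, 1324^8192=302, 1324^16384=498, 1324^32768=757, 1324^65536=1016, 1324^131072=841, 1324^262144=652; 1324^265756 = 1324^4 * 1324^8 * 1324^16 * 1324^512 * 1324^1024 * 1324^2048 * 1324^262144 = 631 (mod 1463); answer 631
Step 2: R1 = 631; m = 5; total draws C(17,3) = 680; favorable C(7,1)*C(10,2) = 315; P = 63/136; answer 63/136
Step 3: R2 = 63/136; threaded value p + q = 199; d = -48; a(2) = -3*(-49) - 3*(-48) = 291; iterating: a(2)=291, a(3)=-726, a(4)=1305, a(5)=-1737, a(6)=1296, a(7)=1323, a(8)=-7857, a(9)=19602, a(10)=-35235, a(11)=46899, a(12)=-34992, a(13)=-35721, a(14)=212139, a(15)=-529254, a(16)=951345, a(17)=-1266273, a(18)=944784; answer 944784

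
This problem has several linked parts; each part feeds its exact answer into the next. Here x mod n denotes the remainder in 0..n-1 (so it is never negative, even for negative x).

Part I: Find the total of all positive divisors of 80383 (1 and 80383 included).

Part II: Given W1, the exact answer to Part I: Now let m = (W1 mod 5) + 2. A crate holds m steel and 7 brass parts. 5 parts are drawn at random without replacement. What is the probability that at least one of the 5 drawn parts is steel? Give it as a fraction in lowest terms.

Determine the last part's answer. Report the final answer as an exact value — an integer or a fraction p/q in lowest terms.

Part I: 80383 = 31 * 2593; sigma = (1 + 31) * (1 + 2593) = 32 * 2594 = 83008; answer 83008
Part II: W1 = 83008; m = 5; total draws C(12,5) = 792; complement C(7,5) = 21; favorable 792 - 21 = 771; P = 257/264; answer 257/264

257/264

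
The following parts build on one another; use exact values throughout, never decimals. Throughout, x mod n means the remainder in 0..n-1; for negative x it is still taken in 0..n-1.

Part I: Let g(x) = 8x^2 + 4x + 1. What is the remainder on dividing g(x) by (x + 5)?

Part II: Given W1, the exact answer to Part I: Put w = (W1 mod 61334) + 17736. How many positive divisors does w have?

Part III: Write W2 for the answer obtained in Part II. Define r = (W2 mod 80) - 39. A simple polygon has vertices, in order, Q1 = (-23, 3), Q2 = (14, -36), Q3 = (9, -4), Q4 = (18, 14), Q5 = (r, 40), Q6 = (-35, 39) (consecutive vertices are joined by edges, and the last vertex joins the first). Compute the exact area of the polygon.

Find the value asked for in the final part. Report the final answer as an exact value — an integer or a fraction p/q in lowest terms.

Part I: remainder = value at the root: 8*(-5)^2 + 4*(-5)^1 + 1 = (200) + (-20) + (1) = 181; answer 181
Part II: W1 = 181; w = 17917; 17917 = 19 * 23 * 41; number of divisors = (1+1) * (1+1) * (1+1) = 8; answer 8
Part III: W2 = 8; r = -31; cross terms: (-23*-36 - 14*3)=786, (14*-4 - 9*-36)=268, (9*14 - 18*-4)=198, (18*40 - -31*14)=1154, (-31*39 - -35*40)=191, (-35*3 - -23*39)=792; twice the area = |3389| = 3389; area = 3389/2; answer 3389/2

3389/2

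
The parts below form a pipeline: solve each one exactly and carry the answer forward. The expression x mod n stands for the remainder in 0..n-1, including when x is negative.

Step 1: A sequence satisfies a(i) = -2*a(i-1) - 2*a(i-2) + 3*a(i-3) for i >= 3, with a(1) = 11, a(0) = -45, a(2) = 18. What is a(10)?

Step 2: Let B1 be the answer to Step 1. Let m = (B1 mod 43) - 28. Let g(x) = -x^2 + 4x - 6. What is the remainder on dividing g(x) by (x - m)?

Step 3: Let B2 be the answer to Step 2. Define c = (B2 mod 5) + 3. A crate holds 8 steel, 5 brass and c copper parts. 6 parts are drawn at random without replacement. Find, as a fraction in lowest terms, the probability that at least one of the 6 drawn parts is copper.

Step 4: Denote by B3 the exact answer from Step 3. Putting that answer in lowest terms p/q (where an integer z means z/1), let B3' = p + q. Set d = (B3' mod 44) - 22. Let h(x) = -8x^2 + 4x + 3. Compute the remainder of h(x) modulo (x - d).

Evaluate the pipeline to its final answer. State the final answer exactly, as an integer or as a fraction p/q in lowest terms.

Step 1: a(3) = -2*(18) - 2*(11) + 3*(-45) = -193; iterating: a(3)=-193, a(4)=383, a(5)=-326, a(6)=-693, a(7)=3187, a(8)=-5966, a(9)=3479, a(10)=14535; answer 14535
Step 2: B1 = 14535; m = -27; remainder = value at the root: -1*(-27)^2 + 4*(-27)^1 - 6 = (-729) + (-108) + (-6) = -843; answer -843
Step 3: B2 = -843; c = 5; total draws C(18,6) = 18564; complement C(13,6) = 1716; favorable 18564 - 1716 = 16848; P = 108/119; answer 108/119
Step 4: B3 = 108/119; threaded value p + q = 227; d = -15; remainder = value at the root: -8*(-15)^2 + 4*(-15)^1 + 3 = (-1800) + (-60) + (3) = -1857; answer -1857

-1857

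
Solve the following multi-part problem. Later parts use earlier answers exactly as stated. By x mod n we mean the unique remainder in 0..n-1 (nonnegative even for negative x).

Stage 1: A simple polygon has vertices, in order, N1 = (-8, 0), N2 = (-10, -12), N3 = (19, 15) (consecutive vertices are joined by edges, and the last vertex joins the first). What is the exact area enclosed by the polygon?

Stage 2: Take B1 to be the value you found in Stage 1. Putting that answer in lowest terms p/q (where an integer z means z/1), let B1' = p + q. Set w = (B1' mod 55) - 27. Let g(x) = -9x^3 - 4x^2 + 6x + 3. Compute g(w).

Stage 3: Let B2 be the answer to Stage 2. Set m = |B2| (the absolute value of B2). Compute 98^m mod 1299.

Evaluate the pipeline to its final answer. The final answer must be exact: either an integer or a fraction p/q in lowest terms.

Stage 1: cross terms: (-8*-12 - -10*0)=96, (-10*15 - 19*-12)=78, (19*0 - -8*15)=120; twice the area = |294| = 294; area = 147; answer 147
Stage 2: B1 = 147; threaded value p + q = 148; w = 11; -9*(11)^3 - 4*(11)^2 + 6*(11)^1 + 3 = (-11979) + (-484) + (66) + (3) = -12394; answer -12394
Stage 3: B2 = -12394; m = 12394; squarings mod 1299: 98^1=98, 98^2=511, 98^4=22, 98^8=484, 98^16=436, 98^32=442, 98^64=514, 98^128=499, 98^256=892, 98^512=676, 98^1024=1027, 98^2048=1240, 98^4096=883, 98^8192=289; 98^12394 = 98^2 * 98^8 * 98^32 * 98^64 * 98^4096 * 98^8192 = 1201 (mod 1299); answer 1201

1201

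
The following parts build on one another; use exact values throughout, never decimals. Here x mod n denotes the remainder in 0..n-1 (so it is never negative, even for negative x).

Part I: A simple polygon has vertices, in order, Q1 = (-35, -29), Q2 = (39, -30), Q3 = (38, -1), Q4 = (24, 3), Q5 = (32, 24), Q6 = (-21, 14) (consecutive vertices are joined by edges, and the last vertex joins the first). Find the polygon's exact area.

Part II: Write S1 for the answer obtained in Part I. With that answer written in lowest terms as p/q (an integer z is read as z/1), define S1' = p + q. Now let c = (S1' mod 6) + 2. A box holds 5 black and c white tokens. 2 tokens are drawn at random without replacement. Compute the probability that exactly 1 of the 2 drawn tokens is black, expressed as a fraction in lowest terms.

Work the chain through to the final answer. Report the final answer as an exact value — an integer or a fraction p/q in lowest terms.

Part I: cross terms: (-35*-30 - 39*-29)=2181, (39*-1 - 38*-30)=1101, (38*3 - 24*-1)=138, (24*24 - 32*3)=480, (32*14 - -21*24)=952, (-21*-29 - -35*14)=1099; twice the area = |5951| = 5951; area = 5951/2; answer 5951/2
Part II: S1 = 5951/2; threaded value p + q = 5953; c = 3; total draws C(8,2) = 28; favorable C(5,1)*C(3,1) = 15; P = 15/28; answer 15/28

15/28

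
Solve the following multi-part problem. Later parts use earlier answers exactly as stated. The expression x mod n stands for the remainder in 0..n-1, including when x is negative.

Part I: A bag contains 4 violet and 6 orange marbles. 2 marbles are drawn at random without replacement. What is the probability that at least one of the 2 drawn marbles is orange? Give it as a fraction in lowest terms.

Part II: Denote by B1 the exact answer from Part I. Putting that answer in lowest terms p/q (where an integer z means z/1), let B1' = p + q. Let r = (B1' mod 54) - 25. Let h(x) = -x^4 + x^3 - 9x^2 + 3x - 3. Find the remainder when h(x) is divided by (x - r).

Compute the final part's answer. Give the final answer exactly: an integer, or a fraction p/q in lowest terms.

Part I: total draws C(10,2) = 45; complement C(4,2) = 6; favorable 45 - 6 = 39; P = 13/15; answer 13/15
Part II: B1 = 13/15; threaded value p + q = 28; r = 3; remainder = value at the root: -1*(3)^4 + 1*(3)^3 - 9*(3)^2 + 3*(3)^1 - 3 = (-81) + (27) + (-81) + (9) + (-3) = -129; answer -129

-129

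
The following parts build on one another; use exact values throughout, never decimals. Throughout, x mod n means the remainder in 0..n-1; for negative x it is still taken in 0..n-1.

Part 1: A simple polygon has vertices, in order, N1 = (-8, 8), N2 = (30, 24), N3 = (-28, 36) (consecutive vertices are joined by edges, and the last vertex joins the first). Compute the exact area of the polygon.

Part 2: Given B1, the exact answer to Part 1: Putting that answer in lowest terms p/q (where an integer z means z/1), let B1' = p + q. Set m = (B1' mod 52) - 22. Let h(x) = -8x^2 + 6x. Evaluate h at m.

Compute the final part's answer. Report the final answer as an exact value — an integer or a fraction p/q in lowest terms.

Part 1: cross terms: (-8*24 - 30*8)=-432, (30*36 - -28*24)=1752, (-28*8 - -8*36)=64; twice the area = |1384| = 1384; area = 692; answer 692
Part 2: B1 = 692; threaded value p + q = 693; m = -5; -8*(-5)^2 + 6*(-5)^1 = (-200) + (-30) = -230; answer -230

-230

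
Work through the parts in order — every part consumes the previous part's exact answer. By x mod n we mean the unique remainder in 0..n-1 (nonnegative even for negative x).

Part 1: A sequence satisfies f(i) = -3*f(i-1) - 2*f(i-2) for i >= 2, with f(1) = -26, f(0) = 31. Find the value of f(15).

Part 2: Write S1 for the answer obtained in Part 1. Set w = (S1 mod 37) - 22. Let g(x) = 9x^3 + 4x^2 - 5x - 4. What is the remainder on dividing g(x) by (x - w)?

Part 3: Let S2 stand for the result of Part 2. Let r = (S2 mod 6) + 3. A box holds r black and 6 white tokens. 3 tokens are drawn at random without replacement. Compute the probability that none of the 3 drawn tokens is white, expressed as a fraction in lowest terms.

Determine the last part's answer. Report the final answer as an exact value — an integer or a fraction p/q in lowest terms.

Part 1: f(2) = -3*(-26) - 2*(31) = 16; iterating: f(2)=16, f(3)=4, f(4)=-44, f(5)=124, f(6)=-284, f(7)=604, f(8)=-1244, f(9)=2524, f(10)=-5084, f(11)=10204, f(12)=-20444, f(13)=40924, f(14)=-81884, f(15)=163804; answer 163804
Part 2: S1 = 163804; w = -17; remainder = value at the root: 9*(-17)^3 + 4*(-17)^2 - 5*(-17)^1 - 4 = (-44217) + (1156) + (85) + (-4) = -42980; answer -42980
Part 3: S2 = -42980; r = 7; total draws C(13,3) = 286; favorable C(7,3) = 35; P = 35/286; answer 35/286

35/286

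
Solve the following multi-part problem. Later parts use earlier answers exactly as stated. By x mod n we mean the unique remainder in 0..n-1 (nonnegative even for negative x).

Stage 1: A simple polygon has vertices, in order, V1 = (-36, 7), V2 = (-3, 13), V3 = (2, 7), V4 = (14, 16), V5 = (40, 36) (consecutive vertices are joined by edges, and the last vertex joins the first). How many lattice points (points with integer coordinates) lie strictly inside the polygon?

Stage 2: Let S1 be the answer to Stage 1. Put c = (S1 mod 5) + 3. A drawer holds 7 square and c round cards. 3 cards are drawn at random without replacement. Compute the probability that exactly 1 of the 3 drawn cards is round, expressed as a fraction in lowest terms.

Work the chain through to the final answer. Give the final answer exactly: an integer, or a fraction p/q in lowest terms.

Stage 1: cross terms: (-36*13 - -3*7)=-447, (-3*7 - 2*13)=-47, (2*16 - 14*7)=-66, (14*36 - 40*16)=-136, (40*7 - -36*36)=1576; twice the area = |880| = 880; area = 440; boundary points = 3 + 1 + 3 + 2 + 1 = 10; strictly interior points = area - boundary/2 + 1 = 436; answer 436
Stage 2: S1 = 436; c = 4; total draws C(11,3) = 165; favorable C(4,1)*C(7,2) = 84; P = 28/55; answer 28/55

28/55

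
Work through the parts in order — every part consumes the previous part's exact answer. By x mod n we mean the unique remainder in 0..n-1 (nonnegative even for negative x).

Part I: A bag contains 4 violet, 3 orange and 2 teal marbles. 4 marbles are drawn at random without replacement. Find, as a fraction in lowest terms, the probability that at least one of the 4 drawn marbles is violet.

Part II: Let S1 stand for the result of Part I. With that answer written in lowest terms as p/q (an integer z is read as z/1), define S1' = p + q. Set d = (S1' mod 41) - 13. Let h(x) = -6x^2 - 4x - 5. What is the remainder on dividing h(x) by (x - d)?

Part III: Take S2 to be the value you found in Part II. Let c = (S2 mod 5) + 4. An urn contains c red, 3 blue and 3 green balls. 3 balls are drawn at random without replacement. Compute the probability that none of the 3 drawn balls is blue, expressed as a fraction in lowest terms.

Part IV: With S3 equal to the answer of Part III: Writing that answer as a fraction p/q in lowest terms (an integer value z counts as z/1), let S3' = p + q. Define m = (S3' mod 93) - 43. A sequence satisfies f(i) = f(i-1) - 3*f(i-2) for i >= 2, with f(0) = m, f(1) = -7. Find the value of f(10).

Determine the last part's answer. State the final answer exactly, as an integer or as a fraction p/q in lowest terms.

4445

Part I: total draws C(9,4) = 126; complement C(5,4) = 5; favorable 126 - 5 = 121; P = 121/126; answer 121/126
Part II: S1 = 121/126; threaded value p + q = 247; d = -12; remainder = value at the root: -6*(-12)^2 - 4*(-12)^1 - 5 = (-864) + (48) + (-5) = -821; answer -821
Part III: S2 = -821; c = 8; total draws C(14,3) = 364; favorable C(11,3) = 165; P = 165/364; answer 165/364
Part IV: S3 = 165/364; threaded value p + q = 529; m = 21; f(2) = 1*(-7) - 3*(21) = -70; iterating: f(2)=-70, f(3)=-49, f(4)=161, f(5)=308, f(6)=-175, f(7)=-1099, f(8)=-574, f(9)=2723, f(10)=4445; answer 4445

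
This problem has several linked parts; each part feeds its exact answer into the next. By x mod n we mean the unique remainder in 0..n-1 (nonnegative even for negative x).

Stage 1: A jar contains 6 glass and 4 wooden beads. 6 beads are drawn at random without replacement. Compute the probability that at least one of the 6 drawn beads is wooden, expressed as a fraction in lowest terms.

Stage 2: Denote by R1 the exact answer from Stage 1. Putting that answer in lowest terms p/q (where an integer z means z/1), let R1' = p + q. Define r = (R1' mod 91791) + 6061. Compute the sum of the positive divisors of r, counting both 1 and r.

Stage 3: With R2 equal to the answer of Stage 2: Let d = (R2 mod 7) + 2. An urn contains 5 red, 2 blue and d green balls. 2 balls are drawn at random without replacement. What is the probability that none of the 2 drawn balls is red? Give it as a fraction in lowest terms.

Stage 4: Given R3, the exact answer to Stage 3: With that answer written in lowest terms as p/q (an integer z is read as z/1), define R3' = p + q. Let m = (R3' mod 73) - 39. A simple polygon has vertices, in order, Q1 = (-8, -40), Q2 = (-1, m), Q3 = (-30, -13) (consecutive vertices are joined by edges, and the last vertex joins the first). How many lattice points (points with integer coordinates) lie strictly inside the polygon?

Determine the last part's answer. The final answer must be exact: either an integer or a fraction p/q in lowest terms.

Stage 1: total draws C(10,6) = 210; complement C(6,6) = 1; favorable 210 - 1 = 209; P = 209/210; answer 209/210
Stage 2: R1 = 209/210; threaded value p + q = 419; r = 6480; 6480 = 2^4 * 3^4 * 5; sigma = (1 + 2 + 4 + 8 + 16) * (1 + 3 + 9 + 27 + 81) * (1 + 5) = 31 * 121 * 6 = 22506; answer 22506
Stage 3: R2 = 22506; d = 3; total draws C(10,2) = 45; favorable C(5,2) = 10; P = 2/9; answer 2/9
Stage 4: R3 = 2/9; threaded value p + q = 11; m = -28; cross terms: (-8*-28 - -1*-40)=184, (-1*-13 - -30*-28)=-827, (-30*-40 - -8*-13)=1096; twice the area = |453| = 453; area = 453/2; boundary points = 1 + 1 + 1 = 3; strictly interior points = area - boundary/2 + 1 = 226; answer 226

226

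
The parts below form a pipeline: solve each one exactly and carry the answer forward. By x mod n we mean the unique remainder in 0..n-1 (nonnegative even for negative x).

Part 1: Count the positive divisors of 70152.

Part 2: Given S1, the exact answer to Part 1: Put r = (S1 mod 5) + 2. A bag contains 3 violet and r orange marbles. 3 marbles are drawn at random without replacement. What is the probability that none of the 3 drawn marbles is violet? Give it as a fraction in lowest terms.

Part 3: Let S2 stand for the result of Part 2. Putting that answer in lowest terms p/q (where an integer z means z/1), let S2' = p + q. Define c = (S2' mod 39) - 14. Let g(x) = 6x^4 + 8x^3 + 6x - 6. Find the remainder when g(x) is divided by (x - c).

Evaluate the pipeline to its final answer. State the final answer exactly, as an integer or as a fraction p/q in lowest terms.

Part 1: 70152 = 2^3 * 3 * 37 * 79; number of divisors = (3+1) * (1+1) * (1+1) * (1+1) = 32; answer 32
Part 2: S1 = 32; r = 4; total draws C(7,3) = 35; favorable C(4,3) = 4; P = 4/35; answer 4/35
Part 3: S2 = 4/35; threaded value p + q = 39; c = -14; remainder = value at the root: 6*(-14)^4 + 8*(-14)^3 + 6*(-14)^1 - 6 = (230496) + (-21952) + (-84) + (-6) = 208454; answer 208454

208454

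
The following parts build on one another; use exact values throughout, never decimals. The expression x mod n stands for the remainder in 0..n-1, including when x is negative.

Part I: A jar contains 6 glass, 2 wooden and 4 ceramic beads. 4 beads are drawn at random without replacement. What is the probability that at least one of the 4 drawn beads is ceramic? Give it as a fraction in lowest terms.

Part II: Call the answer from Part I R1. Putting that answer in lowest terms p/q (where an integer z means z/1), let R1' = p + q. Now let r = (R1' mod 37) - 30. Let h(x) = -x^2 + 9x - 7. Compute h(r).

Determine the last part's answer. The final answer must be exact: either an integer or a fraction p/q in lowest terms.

11

Part I: total draws C(12,4) = 495; complement C(8,4) = 70; favorable 495 - 70 = 425; P = 85/99; answer 85/99
Part II: R1 = 85/99; threaded value p + q = 184; r = 6; -1*(6)^2 + 9*(6)^1 - 7 = (-36) + (54) + (-7) = 11; answer 11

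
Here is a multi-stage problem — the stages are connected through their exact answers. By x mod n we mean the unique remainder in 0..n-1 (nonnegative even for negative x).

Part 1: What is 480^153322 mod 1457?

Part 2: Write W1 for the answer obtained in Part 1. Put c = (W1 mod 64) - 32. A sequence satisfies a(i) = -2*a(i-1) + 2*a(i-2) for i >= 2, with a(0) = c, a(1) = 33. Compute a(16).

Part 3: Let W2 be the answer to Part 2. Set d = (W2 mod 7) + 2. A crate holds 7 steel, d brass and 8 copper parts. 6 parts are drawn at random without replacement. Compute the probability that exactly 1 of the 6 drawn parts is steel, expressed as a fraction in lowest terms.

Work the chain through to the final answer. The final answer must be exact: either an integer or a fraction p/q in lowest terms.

77/442

Part 1: squarings mod 1457: 480^1=480, 480^2=194, 480^4=1211, 480^8=779, 480^16=729, 480^32=1093, 480^64=1366, 480^128=996, 480^256=1256, 480^512=1062, 480^1024=126, 480^2048=1306, 480^4096=946, 480^8192=318, 480^16384=591, 480^32768=1058, 480^65536=388, 480^131072=473; 480^153322 = 480^2 * 480^8 * 480^32 * 480^64 * 480^128 * 480^512 * 480^1024 * 480^4096 * 480^16384 * 480^131072 = 318 (mod 1457); answer 318
Part 2: W1 = 318; c = 30; a(2) = -2*(33) + 2*(30) = -6; iterating: a(2)=-6, a(3)=78, a(4)=-168, a(5)=492, a(6)=-1320, a(7)=3624, a(8)=-9888, a(9)=27024, a(10)=-73824, a(11)=201696, a(12)=-551040, a(13)=1505472, a(14)=-4113024, a(15)=11236992, a(16)=-30700032; answer -30700032
Part 3: W2 = -30700032; d = 3; total draws C(18,6) = 18564; favorable C(7,1)*C(11,5) = 3234; P = 77/442; answer 77/442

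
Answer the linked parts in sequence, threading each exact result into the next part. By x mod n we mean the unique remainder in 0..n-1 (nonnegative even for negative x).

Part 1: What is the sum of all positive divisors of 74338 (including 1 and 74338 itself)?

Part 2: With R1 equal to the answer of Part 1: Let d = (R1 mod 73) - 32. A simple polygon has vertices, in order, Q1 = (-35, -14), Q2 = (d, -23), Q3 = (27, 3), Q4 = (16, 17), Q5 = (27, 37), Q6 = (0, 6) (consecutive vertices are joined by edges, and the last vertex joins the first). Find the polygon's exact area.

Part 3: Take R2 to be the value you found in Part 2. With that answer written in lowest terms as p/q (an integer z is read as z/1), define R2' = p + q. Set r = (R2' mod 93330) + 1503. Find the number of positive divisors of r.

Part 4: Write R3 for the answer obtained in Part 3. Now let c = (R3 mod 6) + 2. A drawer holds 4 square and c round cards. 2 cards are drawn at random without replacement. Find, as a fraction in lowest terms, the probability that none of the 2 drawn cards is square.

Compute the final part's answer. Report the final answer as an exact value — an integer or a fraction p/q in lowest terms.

1/3

Part 1: 74338 = 2 * 11 * 31 * 109; sigma = (1 + 2) * (1 + 11) * (1 + 31) * (1 + 109) = 3 * 12 * 32 * 110 = 126720; answer 126720
Part 2: R1 = 126720; d = 33; cross terms: (-35*-23 - 33*-14)=1267, (33*3 - 27*-23)=720, (27*17 - 16*3)=411, (16*37 - 27*17)=133, (27*6 - 0*37)=162, (0*-14 - -35*6)=210; twice the area = |2903| = 2903; area = 2903/2; answer 2903/2
Part 3: R2 = 2903/2; threaded value p + q = 2905; r = 4408; 4408 = 2^3 * 19 * 29; number of divisors = (3+1) * (1+1) * (1+1) = 16; answer 16
Part 4: R3 = 16; c = 6; total draws C(10,2) = 45; favorable C(6,2) = 15; P = 1/3; answer 1/3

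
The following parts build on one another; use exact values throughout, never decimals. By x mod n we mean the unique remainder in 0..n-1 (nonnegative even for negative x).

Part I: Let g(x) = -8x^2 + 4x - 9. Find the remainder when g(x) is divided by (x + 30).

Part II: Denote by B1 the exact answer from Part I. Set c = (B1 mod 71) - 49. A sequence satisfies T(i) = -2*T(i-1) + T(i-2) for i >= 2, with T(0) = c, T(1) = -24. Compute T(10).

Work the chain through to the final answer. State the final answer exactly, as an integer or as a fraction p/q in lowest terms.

Part I: remainder = value at the root: -8*(-30)^2 + 4*(-30)^1 - 9 = (-7200) + (-120) + (-9) = -7329; answer -7329
Part II: B1 = -7329; c = 6; T(2) = -2*(-24) + 1*(6) = 54; iterating: T(2)=54, T(3)=-132, T(4)=318, T(5)=-768, T(6)=1854, T(7)=-4476, T(8)=10806, T(9)=-26088, T(10)=62982; answer 62982

62982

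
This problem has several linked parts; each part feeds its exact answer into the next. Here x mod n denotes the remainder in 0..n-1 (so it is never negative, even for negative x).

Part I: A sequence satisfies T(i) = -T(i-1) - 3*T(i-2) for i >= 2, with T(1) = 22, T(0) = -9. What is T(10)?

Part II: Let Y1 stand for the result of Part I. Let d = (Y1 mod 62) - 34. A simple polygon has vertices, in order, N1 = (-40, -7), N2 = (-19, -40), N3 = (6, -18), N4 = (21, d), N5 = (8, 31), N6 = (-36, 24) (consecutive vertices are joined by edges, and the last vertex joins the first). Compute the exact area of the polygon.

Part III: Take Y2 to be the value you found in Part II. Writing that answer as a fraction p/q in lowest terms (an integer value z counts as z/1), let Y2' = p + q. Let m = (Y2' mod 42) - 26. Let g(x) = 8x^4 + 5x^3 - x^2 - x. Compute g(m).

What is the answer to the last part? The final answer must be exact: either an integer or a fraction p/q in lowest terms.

Part I: T(2) = -1*(22) - 3*(-9) = 5; iterating: T(2)=5, T(3)=-71, T(4)=56, T(5)=157, T(6)=-325, T(7)=-146, T(8)=1121, T(9)=-683, T(10)=-2680; answer -2680
Part II: Y1 = -2680; d = 14; cross terms: (-40*-40 - -19*-7)=1467, (-19*-18 - 6*-40)=582, (6*14 - 21*-18)=462, (21*31 - 8*14)=539, (8*24 - -36*31)=1308, (-36*-7 - -40*24)=1212; twice the area = |5570| = 5570; area = 2785; answer 2785
Part III: Y2 = 2785; threaded value p + q = 2786; m = -12; 8*(-12)^4 + 5*(-12)^3 - 1*(-12)^2 - 1*(-12)^1 = (165888) + (-8640) + (-144) + (12) = 157116; answer 157116

157116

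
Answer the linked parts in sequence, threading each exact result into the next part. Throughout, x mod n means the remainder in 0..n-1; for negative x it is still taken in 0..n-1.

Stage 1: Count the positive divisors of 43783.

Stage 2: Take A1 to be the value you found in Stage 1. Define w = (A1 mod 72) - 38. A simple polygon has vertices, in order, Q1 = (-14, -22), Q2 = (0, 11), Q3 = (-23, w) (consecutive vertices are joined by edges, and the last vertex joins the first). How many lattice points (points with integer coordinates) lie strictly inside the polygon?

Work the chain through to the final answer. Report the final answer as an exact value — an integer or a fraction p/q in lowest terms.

50

Stage 1: 43783 is prime, so its only divisors are 1 and 43783; count = 2; answer 2
Stage 2: A1 = 2; w = -36; cross terms: (-14*11 - 0*-22)=-154, (0*-36 - -23*11)=253, (-23*-22 - -14*-36)=2; twice the area = |101| = 101; area = 101/2; boundary points = 1 + 1 + 1 = 3; strictly interior points = area - boundary/2 + 1 = 50; answer 50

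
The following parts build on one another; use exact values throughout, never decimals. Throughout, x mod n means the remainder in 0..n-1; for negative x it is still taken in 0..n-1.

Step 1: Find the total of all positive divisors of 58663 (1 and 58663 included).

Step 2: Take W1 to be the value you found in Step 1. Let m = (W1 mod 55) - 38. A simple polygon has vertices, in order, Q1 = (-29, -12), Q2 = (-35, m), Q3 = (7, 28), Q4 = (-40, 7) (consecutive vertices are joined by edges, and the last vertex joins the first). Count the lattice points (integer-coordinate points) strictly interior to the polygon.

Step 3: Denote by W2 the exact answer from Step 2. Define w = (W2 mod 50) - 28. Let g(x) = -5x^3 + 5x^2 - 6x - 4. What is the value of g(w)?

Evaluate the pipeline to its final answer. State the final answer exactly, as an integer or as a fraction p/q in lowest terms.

Step 1: 58663 = 11 * 5333; sigma = (1 + 11) * (1 + 5333) = 12 * 5334 = 64008; answer 64008
Step 2: W1 = 64008; m = 5; cross terms: (-29*5 - -35*-12)=-565, (-35*28 - 7*5)=-1015, (7*7 - -40*28)=1169, (-40*-12 - -29*7)=683; twice the area = |272| = 272; area = 136; boundary points = 1 + 1 + 1 + 1 = 4; strictly interior points = area - boundary/2 + 1 = 135; answer 135
Step 3: W2 = 135; w = 7; -5*(7)^3 + 5*(7)^2 - 6*(7)^1 - 4 = (-1715) + (245) + (-42) + (-4) = -1516; answer -1516

-1516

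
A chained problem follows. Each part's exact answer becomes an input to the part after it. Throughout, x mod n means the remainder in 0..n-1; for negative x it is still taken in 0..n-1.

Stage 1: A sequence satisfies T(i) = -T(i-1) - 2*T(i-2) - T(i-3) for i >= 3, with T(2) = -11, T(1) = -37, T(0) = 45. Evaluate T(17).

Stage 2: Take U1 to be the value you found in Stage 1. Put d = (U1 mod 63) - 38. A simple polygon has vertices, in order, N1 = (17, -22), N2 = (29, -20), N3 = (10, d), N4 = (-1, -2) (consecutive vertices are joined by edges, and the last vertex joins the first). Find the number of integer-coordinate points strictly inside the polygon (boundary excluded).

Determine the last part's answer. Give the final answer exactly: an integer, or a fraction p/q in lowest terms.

Stage 1: T(3) = -1*(-11) - 2*(-37) - 1*(45) = 40; iterating: T(3)=40, T(4)=19, T(5)=-88, T(6)=10, T(7)=147, T(8)=-79, T(9)=-225, T(10)=236, T(11)=293, T(12)=-540, T(13)=-282, T(14)=1069, T(15)=35, T(16)=-1891, T(17)=752; answer 752
Stage 2: U1 = 752; d = 21; cross terms: (17*-20 - 29*-22)=298, (29*21 - 10*-20)=809, (10*-2 - -1*21)=1, (-1*-22 - 17*-2)=56; twice the area = |1164| = 1164; area = 582; boundary points = 2 + 1 + 1 + 2 = 6; strictly interior points = area - boundary/2 + 1 = 580; answer 580

580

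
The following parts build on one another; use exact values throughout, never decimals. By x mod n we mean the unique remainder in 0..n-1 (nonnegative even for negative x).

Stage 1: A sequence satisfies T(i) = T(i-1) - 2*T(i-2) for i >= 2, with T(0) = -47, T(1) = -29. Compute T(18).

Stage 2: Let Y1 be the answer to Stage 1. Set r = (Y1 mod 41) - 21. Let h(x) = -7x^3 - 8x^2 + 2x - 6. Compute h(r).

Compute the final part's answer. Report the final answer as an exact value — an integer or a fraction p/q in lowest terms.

13995

Stage 1: T(2) = 1*(-29) - 2*(-47) = 65; iterating: T(2)=65, T(3)=123, T(4)=-7, T(5)=-253, T(6)=-239, T(7)=267, T(8)=745, T(9)=211, T(10)=-1279, T(11)=-1701, T(12)=857, T(13)=4259, T(14)=2545, T(15)=-5973, T(16)=-11063, T(17)=883, T(18)=23009; answer 23009
Stage 2: Y1 = 23009; r = -13; -7*(-13)^3 - 8*(-13)^2 + 2*(-13)^1 - 6 = (15379) + (-1352) + (-26) + (-6) = 13995; answer 13995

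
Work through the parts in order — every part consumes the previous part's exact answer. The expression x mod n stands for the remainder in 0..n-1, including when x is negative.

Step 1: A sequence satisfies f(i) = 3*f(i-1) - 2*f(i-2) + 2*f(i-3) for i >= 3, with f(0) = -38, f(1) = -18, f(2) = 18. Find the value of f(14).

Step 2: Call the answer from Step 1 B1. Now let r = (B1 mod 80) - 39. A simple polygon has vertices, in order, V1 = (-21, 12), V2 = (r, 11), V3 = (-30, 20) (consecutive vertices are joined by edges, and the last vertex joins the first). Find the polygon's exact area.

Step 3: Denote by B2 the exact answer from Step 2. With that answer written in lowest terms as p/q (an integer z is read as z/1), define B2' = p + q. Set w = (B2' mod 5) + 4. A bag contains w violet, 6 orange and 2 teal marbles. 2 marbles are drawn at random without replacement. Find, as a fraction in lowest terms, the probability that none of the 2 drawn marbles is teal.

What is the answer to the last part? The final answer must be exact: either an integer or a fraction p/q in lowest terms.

Step 1: f(3) = 3*(18) - 2*(-18) + 2*(-38) = 14; iterating: f(3)=14, f(4)=-30, f(5)=-82, f(6)=-158, f(7)=-370, f(8)=-958, f(9)=-2450, f(10)=-6174, f(11)=-15538, f(12)=-39166, f(13)=-98770, f(14)=-249054; answer -249054
Step 2: B1 = -249054; r = 27; cross terms: (-21*11 - 27*12)=-555, (27*20 - -30*11)=870, (-30*12 - -21*20)=60; twice the area = |375| = 375; area = 375/2; answer 375/2
Step 3: B2 = 375/2; threaded value p + q = 377; w = 6; total draws C(14,2) = 91; favorable C(12,2) = 66; P = 66/91; answer 66/91

66/91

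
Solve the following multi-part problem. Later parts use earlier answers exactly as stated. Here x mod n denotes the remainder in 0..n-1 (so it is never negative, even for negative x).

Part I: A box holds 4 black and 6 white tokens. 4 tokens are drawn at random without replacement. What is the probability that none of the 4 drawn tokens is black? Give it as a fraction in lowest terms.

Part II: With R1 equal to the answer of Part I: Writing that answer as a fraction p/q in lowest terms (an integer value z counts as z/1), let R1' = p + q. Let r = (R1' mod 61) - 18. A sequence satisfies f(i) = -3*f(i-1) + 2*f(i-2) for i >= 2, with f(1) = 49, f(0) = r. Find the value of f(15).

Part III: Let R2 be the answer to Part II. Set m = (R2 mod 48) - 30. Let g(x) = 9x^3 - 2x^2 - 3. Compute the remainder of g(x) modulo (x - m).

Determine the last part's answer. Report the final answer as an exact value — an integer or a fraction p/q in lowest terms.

-14

Part I: total draws C(10,4) = 210; favorable C(6,4) = 15; P = 1/14; answer 1/14
Part II: R1 = 1/14; threaded value p + q = 15; r = -3; f(2) = -3*(49) + 2*(-3) = -153; iterating: f(2)=-153, f(3)=557, f(4)=-1977, f(5)=7045, f(6)=-25089, f(7)=89357, f(8)=-318249, f(9)=1133461, f(10)=-4036881, f(11)=14377565, f(12)=-51206457, f(13)=182374501, f(14)=-649536417, f(15)=2313358253; answer 2313358253
Part III: R2 = 2313358253; m = -1; remainder = value at the root: 9*(-1)^3 - 2*(-1)^2 - 3 = (-9) + (-2) + (-3) = -14; answer -14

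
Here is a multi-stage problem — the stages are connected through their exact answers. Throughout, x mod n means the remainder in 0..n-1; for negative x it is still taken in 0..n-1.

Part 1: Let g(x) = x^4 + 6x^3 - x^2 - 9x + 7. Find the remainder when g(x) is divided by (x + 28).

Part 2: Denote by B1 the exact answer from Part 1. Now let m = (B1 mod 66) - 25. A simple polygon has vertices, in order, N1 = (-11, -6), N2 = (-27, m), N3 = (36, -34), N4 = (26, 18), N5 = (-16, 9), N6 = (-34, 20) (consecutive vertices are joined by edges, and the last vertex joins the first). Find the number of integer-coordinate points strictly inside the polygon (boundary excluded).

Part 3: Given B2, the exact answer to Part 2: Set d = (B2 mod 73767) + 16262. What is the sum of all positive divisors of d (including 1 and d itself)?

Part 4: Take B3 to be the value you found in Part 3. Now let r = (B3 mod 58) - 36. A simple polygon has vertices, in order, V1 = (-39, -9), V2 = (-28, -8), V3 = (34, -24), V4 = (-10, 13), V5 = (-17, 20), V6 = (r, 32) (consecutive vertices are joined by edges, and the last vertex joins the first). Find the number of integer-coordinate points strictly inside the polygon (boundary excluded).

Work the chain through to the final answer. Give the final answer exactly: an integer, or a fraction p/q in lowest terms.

1221

Part 1: remainder = value at the root: 1*(-28)^4 + 6*(-28)^3 - 1*(-28)^2 - 9*(-28)^1 + 7 = (614656) + (-131712) + (-784) + (252) + (7) = 482419; answer 482419
Part 2: B1 = 482419; m = 0; cross terms: (-11*0 - -27*-6)=-162, (-27*-34 - 36*0)=918, (36*18 - 26*-34)=1532, (26*9 - -16*18)=522, (-16*20 - -34*9)=-14, (-34*-6 - -11*20)=424; twice the area = |3220| = 3220; area = 1610; boundary points = 2 + 1 + 2 + 3 + 1 + 1 = 10; strictly interior points = area - boundary/2 + 1 = 1606; answer 1606
Part 3: B2 = 1606; d = 17868; 17868 = 2^2 * 3 * 1489; sigma = (1 + 2 + 4) * (1 + 3) * (1 + 1489) = 7 * 4 * 1490 = 41720; answer 41720
Part 4: B3 = 41720; r = -18; cross terms: (-39*-8 - -28*-9)=60, (-28*-24 - 34*-8)=944, (34*13 - -10*-24)=202, (-10*20 - -17*13)=21, (-17*32 - -18*20)=-184, (-18*-9 - -39*32)=1410; twice the area = |2453| = 2453; area = 2453/2; boundary points = 1 + 2 + 1 + 7 + 1 + 1 = 13; strictly interior points = area - boundary/2 + 1 = 1221; answer 1221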